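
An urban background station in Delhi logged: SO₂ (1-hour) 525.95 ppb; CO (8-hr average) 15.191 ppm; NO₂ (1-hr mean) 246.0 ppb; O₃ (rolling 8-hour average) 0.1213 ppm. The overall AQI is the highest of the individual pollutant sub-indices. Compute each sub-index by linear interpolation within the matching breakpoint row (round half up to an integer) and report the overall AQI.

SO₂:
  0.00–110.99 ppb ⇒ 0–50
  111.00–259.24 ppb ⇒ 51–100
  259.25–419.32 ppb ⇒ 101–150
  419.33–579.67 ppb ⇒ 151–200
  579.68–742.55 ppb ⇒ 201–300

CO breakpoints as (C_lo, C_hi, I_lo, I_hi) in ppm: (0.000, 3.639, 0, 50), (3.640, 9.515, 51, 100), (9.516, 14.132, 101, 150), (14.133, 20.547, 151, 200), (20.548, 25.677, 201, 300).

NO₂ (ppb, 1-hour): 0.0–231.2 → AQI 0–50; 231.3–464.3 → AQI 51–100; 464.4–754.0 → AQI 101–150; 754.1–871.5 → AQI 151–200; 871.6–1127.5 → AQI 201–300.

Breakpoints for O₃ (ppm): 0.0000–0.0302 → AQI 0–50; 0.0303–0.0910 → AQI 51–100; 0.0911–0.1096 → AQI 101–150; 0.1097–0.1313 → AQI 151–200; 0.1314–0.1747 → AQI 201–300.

SO₂ 525.95: bracket 419.33–579.67 → index 151–200; slope 49/160.34, offset 106.62.
AQI = 151 + 49/160.34·106.62 ≈ 183.58 ⇒ 184.
CO: 15.191 lies in 14.133–20.547, so I_lo=151, I_hi=200, C_lo=14.133, C_hi=20.547.
(200−151)/(20.547−14.133) × (15.191−14.133) + 151 = 49/6.414 × 1.058 + 151 ≈ 159.08 → 159.
NO₂: 246.0 lies in 231.3–464.3, so I_lo=51, I_hi=100, C_lo=231.3, C_hi=464.3.
(100−51)/(464.3−231.3) × (246.0−231.3) + 51 = 49/233.0 × 14.7 + 51 ≈ 54.09 → 54.
O₃ 0.1213: bracket 0.1097–0.1313 → index 151–200; slope 49/0.0216, offset 0.0116.
AQI = 151 + 49/0.0216·0.0116 ≈ 177.31 ⇒ 177.
Sub-indices: SO₂→184, CO→159, NO₂→54, O₃→177. Overall AQI = max = 184; dominant pollutant is SO₂.

184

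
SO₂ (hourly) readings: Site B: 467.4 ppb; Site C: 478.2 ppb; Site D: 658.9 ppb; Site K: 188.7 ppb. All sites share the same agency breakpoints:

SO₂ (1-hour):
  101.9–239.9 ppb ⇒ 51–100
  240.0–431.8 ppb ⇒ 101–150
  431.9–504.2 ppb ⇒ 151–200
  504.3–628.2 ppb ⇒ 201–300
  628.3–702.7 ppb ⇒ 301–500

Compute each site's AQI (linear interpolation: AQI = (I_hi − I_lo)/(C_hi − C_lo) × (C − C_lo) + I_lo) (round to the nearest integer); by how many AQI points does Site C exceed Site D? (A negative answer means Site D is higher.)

-201

Site B: 467.4 lies in 431.9–504.2, so I_lo=151, I_hi=200, C_lo=431.9, C_hi=504.2.
(200−151)/(504.2−431.9) × (467.4−431.9) + 151 = 49/72.3 × 35.5 + 151 ≈ 175.06 → 175.
Site C: row 431.9–504.2 (AQI 151–200). (200−151)·(478.2−431.9)/(504.2−431.9) + 151 = 49·46.3/72.3 + 151 ≈ 182.38 → 182.
Site D: 658.9 ∈ [628.3, 702.7] ↔ index [301, 500].
301 + (658.9−628.3)·(500−301)/(702.7−628.3) = 301 + 30.6·199/74.4 ≈ 382.85, so AQI = 383.
Site K 188.7: bracket 101.9–239.9 → index 51–100; slope 49/138.0, offset 86.8.
AQI = 51 + 49/138.0·86.8 ≈ 81.82 ⇒ 82.
AQIs: Site B=175, Site C=182, Site D=383, Site K=82. Site C (182) − Site D (383) = -201.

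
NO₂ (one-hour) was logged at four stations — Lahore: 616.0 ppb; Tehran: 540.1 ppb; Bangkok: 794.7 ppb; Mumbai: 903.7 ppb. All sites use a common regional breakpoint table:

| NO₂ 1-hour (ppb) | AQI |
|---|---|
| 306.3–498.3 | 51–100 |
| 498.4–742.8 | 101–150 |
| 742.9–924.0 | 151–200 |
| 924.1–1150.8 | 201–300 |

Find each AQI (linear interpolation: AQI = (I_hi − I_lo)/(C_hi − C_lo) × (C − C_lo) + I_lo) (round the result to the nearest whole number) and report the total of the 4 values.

594

Lahore: 616.0 ∈ [498.4, 742.8] ↔ index [101, 150].
101 + (616.0−498.4)·(150−101)/(742.8−498.4) = 101 + 117.6·49/244.4 ≈ 124.58, so AQI = 125.
Tehran 540.1: bracket 498.4–742.8 → index 101–150; slope 49/244.4, offset 41.7.
AQI = 101 + 49/244.4·41.7 ≈ 109.36 ⇒ 109.
Bangkok: row 742.9–924.0 (AQI 151–200). (200−151)·(794.7−742.9)/(924.0−742.9) + 151 = 49·51.8/181.1 + 151 ≈ 165.02 → 165.
Mumbai: row 742.9–924.0 (AQI 151–200). (200−151)·(903.7−742.9)/(924.0−742.9) + 151 = 49·160.8/181.1 + 151 ≈ 194.51 → 195.
AQIs: Lahore=125, Tehran=109, Bangkok=165, Mumbai=195. Sum = 125 + 109 + 165 + 195 = 594.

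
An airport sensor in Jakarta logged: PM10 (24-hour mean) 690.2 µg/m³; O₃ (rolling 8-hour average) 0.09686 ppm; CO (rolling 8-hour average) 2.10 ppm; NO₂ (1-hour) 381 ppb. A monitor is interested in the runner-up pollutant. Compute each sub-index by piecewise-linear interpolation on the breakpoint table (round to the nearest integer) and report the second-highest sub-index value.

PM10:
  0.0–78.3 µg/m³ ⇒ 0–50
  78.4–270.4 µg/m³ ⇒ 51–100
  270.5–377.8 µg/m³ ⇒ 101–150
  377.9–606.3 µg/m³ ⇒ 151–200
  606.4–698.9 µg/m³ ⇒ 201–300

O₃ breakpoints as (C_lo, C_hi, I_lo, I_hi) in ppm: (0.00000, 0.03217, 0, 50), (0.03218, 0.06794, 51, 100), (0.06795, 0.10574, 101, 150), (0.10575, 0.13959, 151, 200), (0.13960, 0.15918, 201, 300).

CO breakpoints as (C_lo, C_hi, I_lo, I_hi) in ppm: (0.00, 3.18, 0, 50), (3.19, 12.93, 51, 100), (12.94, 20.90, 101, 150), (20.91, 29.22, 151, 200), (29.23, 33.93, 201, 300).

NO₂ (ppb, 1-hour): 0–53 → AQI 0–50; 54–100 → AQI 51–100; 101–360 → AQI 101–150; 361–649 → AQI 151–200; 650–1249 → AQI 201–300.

154

PM10: 690.2 ∈ [606.4, 698.9] ↔ index [201, 300].
201 + (690.2−606.4)·(300−201)/(698.9−606.4) = 201 + 83.8·99/92.5 ≈ 290.69, so AQI = 291.
O₃: 0.09686 ∈ [0.06795, 0.10574] ↔ index [101, 150].
101 + (0.09686−0.06795)·(150−101)/(0.10574−0.06795) = 101 + 0.02891·49/0.03779 ≈ 138.49, so AQI = 138.
CO: 2.10 lies in 0.00–3.18, so I_lo=0, I_hi=50, C_lo=0.00, C_hi=3.18.
(50−0)/(3.18−0.00) × (2.10−0.00) + 0 = 50/3.18 × 2.10 + 0 ≈ 33.02 → 33.
NO₂: 381 lies in 361–649, so I_lo=151, I_hi=200, C_lo=361, C_hi=649.
(200−151)/(649−361) × (381−361) + 151 = 49/288 × 20 + 151 ≈ 154.40 → 154.
Sub-indices: PM10→291, O₃→138, CO→33, NO₂→154. Ranked high→low: 291, 154, 138, 33. Second-highest sub-index = 154.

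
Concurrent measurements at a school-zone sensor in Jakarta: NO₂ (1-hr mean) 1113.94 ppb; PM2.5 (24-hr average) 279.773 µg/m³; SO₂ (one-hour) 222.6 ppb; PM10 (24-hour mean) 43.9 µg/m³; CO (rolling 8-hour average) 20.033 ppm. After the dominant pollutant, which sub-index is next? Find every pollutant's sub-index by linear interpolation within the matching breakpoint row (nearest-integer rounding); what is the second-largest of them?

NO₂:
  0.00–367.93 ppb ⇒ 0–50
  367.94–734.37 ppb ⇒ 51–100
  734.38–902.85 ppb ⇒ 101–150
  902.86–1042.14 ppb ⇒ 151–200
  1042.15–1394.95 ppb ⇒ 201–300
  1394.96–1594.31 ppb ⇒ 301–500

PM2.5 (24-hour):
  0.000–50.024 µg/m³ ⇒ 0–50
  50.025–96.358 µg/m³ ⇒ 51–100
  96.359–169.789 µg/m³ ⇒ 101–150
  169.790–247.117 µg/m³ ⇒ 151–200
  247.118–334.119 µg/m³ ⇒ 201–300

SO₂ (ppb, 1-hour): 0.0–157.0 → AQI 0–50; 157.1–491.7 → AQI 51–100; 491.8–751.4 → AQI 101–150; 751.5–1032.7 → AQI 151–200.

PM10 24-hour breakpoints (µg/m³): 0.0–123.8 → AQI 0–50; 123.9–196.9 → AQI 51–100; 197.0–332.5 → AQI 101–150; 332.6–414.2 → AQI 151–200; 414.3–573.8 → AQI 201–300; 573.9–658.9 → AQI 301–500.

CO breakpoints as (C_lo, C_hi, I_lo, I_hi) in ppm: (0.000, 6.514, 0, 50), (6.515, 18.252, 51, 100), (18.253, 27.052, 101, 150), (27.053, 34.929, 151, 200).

NO₂ 1113.94: bracket 1042.15–1394.95 → index 201–300; slope 99/352.80, offset 71.79.
AQI = 201 + 99/352.80·71.79 ≈ 221.15 ⇒ 221.
PM2.5: 279.773 lies in 247.118–334.119, so I_lo=201, I_hi=300, C_lo=247.118, C_hi=334.119.
(300−201)/(334.119−247.118) × (279.773−247.118) + 201 = 99/87.001 × 32.655 + 201 ≈ 238.16 → 238.
SO₂: row 157.1–491.7 (AQI 51–100). (100−51)·(222.6−157.1)/(491.7−157.1) + 51 = 49·65.5/334.6 + 51 ≈ 60.59 → 61.
PM10: 43.9 ∈ [0.0, 123.8] ↔ index [0, 50].
0 + (43.9−0.0)·(50−0)/(123.8−0.0) = 0 + 43.9·50/123.8 ≈ 17.73, so AQI = 18.
CO: row 18.253–27.052 (AQI 101–150). (150−101)·(20.033−18.253)/(27.052−18.253) + 101 = 49·1.780/8.799 + 101 ≈ 110.91 → 111.
Sub-indices: NO₂→221, PM2.5→238, SO₂→61, PM10→18, CO→111. Ranked high→low: 238, 221, 111, 61, 18. Second-highest sub-index = 221.

221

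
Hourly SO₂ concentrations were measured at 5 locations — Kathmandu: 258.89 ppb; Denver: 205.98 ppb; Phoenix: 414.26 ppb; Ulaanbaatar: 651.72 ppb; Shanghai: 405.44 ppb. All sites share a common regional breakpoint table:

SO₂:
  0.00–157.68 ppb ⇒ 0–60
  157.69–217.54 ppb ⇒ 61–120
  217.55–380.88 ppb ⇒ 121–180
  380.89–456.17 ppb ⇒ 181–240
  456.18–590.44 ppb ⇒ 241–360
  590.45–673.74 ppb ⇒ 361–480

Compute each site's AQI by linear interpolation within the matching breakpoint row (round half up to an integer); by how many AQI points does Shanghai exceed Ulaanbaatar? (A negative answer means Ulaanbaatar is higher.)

-249

Kathmandu: 258.89 lies in 217.55–380.88, so I_lo=121, I_hi=180, C_lo=217.55, C_hi=380.88.
(180−121)/(380.88−217.55) × (258.89−217.55) + 121 = 59/163.33 × 41.34 + 121 ≈ 135.93 → 136.
Denver: 205.98 lies in 157.69–217.54, so I_lo=61, I_hi=120, C_lo=157.69, C_hi=217.54.
(120−61)/(217.54−157.69) × (205.98−157.69) + 61 = 59/59.85 × 48.29 + 61 ≈ 108.60 → 109.
Phoenix: row 380.89–456.17 (AQI 181–240). (240−181)·(414.26−380.89)/(456.17−380.89) + 181 = 59·33.37/75.28 + 181 ≈ 207.15 → 207.
Ulaanbaatar 651.72: bracket 590.45–673.74 → index 361–480; slope 119/83.29, offset 61.27.
AQI = 361 + 119/83.29·61.27 ≈ 448.54 ⇒ 449.
Shanghai: row 380.89–456.17 (AQI 181–240). (240−181)·(405.44−380.89)/(456.17−380.89) + 181 = 59·24.55/75.28 + 181 ≈ 200.24 → 200.
AQIs: Kathmandu=136, Denver=109, Phoenix=207, Ulaanbaatar=449, Shanghai=200. Shanghai (200) − Ulaanbaatar (449) = -249.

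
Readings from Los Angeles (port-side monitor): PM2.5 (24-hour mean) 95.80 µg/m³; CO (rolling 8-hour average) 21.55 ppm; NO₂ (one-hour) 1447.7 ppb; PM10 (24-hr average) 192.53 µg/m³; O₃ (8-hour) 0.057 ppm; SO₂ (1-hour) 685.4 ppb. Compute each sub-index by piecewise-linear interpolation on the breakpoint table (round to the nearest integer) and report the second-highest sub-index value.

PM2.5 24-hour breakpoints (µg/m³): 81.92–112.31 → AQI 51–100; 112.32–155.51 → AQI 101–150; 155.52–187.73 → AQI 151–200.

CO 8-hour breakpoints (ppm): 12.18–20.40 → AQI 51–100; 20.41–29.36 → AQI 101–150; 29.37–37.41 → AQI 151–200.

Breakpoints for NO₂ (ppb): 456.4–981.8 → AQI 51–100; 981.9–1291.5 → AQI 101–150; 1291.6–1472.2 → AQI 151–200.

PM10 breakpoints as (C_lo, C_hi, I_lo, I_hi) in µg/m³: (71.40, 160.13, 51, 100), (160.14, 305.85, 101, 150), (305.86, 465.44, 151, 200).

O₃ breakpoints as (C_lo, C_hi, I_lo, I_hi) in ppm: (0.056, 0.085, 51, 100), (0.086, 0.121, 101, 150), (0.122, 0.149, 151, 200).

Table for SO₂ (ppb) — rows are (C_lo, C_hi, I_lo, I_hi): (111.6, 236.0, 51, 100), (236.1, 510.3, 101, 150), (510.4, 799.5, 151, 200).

181

PM2.5: 95.80 ∈ [81.92, 112.31] ↔ index [51, 100].
51 + (95.80−81.92)·(100−51)/(112.31−81.92) = 51 + 13.88·49/30.39 ≈ 73.38, so AQI = 73.
CO: 21.55 ∈ [20.41, 29.36] ↔ index [101, 150].
101 + (21.55−20.41)·(150−101)/(29.36−20.41) = 101 + 1.14·49/8.95 ≈ 107.24, so AQI = 107.
NO₂: 1447.7 lies in 1291.6–1472.2, so I_lo=151, I_hi=200, C_lo=1291.6, C_hi=1472.2.
(200−151)/(1472.2−1291.6) × (1447.7−1291.6) + 151 = 49/180.6 × 156.1 + 151 ≈ 193.35 → 193.
PM10: 192.53 lies in 160.14–305.85, so I_lo=101, I_hi=150, C_lo=160.14, C_hi=305.85.
(150−101)/(305.85−160.14) × (192.53−160.14) + 101 = 49/145.71 × 32.39 + 101 ≈ 111.89 → 112.
O₃: 0.057 lies in 0.056–0.085, so I_lo=51, I_hi=100, C_lo=0.056, C_hi=0.085.
(100−51)/(0.085−0.056) × (0.057−0.056) + 51 = 49/0.029 × 0.001 + 51 ≈ 52.69 → 53.
SO₂ 685.4: bracket 510.4–799.5 → index 151–200; slope 49/289.1, offset 175.0.
AQI = 151 + 49/289.1·175.0 ≈ 180.66 ⇒ 181.
Sub-indices: PM2.5→73, CO→107, NO₂→193, PM10→112, O₃→53, SO₂→181. Ranked high→low: 193, 181, 112, 107, 73, 53. Second-highest sub-index = 181.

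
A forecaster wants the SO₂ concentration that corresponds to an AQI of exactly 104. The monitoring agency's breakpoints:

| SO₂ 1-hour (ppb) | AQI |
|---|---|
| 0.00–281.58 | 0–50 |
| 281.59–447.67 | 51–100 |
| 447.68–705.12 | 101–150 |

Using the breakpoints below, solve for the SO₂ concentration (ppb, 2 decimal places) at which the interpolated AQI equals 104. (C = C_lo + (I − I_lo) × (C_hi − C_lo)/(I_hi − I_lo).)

463.44

AQI 104 lies in the 101–150 band, which corresponds to 447.68–705.12 ppb.
C = 447.68 + (104−101)×(705.12−447.68)/(150−101) = 447.68 + 3×257.44/49 ≈ 463.4416 ppb → 463.44 ppb to 2 dp.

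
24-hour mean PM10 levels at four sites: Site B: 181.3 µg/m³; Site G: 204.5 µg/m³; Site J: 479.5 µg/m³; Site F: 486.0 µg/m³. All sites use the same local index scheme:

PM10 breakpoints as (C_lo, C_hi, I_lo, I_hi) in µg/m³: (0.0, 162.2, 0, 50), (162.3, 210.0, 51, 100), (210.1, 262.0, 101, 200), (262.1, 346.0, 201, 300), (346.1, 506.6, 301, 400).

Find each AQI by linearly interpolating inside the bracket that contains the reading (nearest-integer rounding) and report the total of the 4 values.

Site B: row 162.3–210.0 (AQI 51–100). (100−51)·(181.3−162.3)/(210.0−162.3) + 51 = 49·19.0/47.7 + 51 ≈ 70.52 → 71.
Site G: 204.5 ∈ [162.3, 210.0] ↔ index [51, 100].
51 + (204.5−162.3)·(100−51)/(210.0−162.3) = 51 + 42.2·49/47.7 ≈ 94.35, so AQI = 94.
Site J: 479.5 lies in 346.1–506.6, so I_lo=301, I_hi=400, C_lo=346.1, C_hi=506.6.
(400−301)/(506.6−346.1) × (479.5−346.1) + 301 = 99/160.5 × 133.4 + 301 ≈ 383.28 → 383.
Site F: 486.0 ∈ [346.1, 506.6] ↔ index [301, 400].
301 + (486.0−346.1)·(400−301)/(506.6−346.1) = 301 + 139.9·99/160.5 ≈ 387.29, so AQI = 387.
AQIs: Site B=71, Site G=94, Site J=383, Site F=387. Sum = 71 + 94 + 383 + 387 = 935.

935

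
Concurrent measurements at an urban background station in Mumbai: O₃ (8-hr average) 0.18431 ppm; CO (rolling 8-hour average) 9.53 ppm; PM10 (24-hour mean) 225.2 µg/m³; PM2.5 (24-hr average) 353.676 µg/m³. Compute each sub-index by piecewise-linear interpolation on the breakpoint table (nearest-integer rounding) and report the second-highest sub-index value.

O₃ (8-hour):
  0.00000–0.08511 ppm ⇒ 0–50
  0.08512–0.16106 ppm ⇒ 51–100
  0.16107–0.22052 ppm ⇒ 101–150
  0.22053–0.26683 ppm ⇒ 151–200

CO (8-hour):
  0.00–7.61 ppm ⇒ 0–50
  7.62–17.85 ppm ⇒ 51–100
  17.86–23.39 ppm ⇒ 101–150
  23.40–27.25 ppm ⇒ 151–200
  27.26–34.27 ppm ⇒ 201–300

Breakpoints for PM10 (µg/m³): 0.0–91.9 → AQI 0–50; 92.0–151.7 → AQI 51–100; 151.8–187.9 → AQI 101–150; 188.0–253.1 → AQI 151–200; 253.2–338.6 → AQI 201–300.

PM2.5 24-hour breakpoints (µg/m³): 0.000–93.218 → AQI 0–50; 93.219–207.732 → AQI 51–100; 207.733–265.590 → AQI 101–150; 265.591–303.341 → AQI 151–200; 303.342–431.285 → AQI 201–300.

179

O₃: row 0.16107–0.22052 (AQI 101–150). (150−101)·(0.18431−0.16107)/(0.22052−0.16107) + 101 = 49·0.02324/0.05945 + 101 ≈ 120.15 → 120.
CO: 9.53 lies in 7.62–17.85, so I_lo=51, I_hi=100, C_lo=7.62, C_hi=17.85.
(100−51)/(17.85−7.62) × (9.53−7.62) + 51 = 49/10.23 × 1.91 + 51 ≈ 60.15 → 60.
PM10 225.2: bracket 188.0–253.1 → index 151–200; slope 49/65.1, offset 37.2.
AQI = 151 + 49/65.1·37.2 ≈ 179.00 ⇒ 179.
PM2.5: 353.676 ∈ [303.342, 431.285] ↔ index [201, 300].
201 + (353.676−303.342)·(300−201)/(431.285−303.342) = 201 + 50.334·99/127.943 ≈ 239.95, so AQI = 240.
Sub-indices: O₃→120, CO→60, PM10→179, PM2.5→240. Ranked high→low: 240, 179, 120, 60. Second-highest sub-index = 179.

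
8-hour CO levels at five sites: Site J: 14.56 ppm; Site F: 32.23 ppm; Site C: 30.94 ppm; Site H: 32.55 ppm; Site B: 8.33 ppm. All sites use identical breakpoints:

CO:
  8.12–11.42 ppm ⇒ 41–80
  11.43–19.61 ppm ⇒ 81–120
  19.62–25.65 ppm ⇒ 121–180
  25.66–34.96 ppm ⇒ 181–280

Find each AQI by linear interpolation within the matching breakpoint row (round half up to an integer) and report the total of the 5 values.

Site J 14.56: bracket 11.43–19.61 → index 81–120; slope 39/8.18, offset 3.13.
AQI = 81 + 39/8.18·3.13 ≈ 95.92 ⇒ 96.
Site F: row 25.66–34.96 (AQI 181–280). (280−181)·(32.23−25.66)/(34.96−25.66) + 181 = 99·6.57/9.30 + 181 ≈ 250.94 → 251.
Site C 30.94: bracket 25.66–34.96 → index 181–280; slope 99/9.30, offset 5.28.
AQI = 181 + 99/9.30·5.28 ≈ 237.21 ⇒ 237.
Site H: 32.55 lies in 25.66–34.96, so I_lo=181, I_hi=280, C_lo=25.66, C_hi=34.96.
(280−181)/(34.96−25.66) × (32.55−25.66) + 181 = 99/9.30 × 6.89 + 181 ≈ 254.35 → 254.
Site B: 8.33 lies in 8.12–11.42, so I_lo=41, I_hi=80, C_lo=8.12, C_hi=11.42.
(80−41)/(11.42−8.12) × (8.33−8.12) + 41 = 39/3.30 × 0.21 + 41 ≈ 43.48 → 43.
AQIs: Site J=96, Site F=251, Site C=237, Site H=254, Site B=43. Sum = 96 + 251 + 237 + 254 + 43 = 881.

881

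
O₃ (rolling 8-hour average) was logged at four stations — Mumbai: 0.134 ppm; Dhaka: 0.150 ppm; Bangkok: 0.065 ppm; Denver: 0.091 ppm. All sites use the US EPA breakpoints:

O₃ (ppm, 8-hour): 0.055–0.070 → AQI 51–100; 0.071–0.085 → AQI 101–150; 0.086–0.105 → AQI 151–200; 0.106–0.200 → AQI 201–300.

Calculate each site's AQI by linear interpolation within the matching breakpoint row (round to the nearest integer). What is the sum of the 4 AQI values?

725

Mumbai: 0.134 ∈ [0.106, 0.200] ↔ index [201, 300].
201 + (0.134−0.106)·(300−201)/(0.200−0.106) = 201 + 0.028·99/0.094 ≈ 230.49, so AQI = 230.
Dhaka: row 0.106–0.200 (AQI 201–300). (300−201)·(0.150−0.106)/(0.200−0.106) + 201 = 99·0.044/0.094 + 201 ≈ 247.34 → 247.
Bangkok: row 0.055–0.070 (AQI 51–100). (100−51)·(0.065−0.055)/(0.070−0.055) + 51 = 49·0.010/0.015 + 51 ≈ 83.67 → 84.
Denver: 0.091 ∈ [0.086, 0.105] ↔ index [151, 200].
151 + (0.091−0.086)·(200−151)/(0.105−0.086) = 151 + 0.005·49/0.019 ≈ 163.89, so AQI = 164.
AQIs: Mumbai=230, Dhaka=247, Bangkok=84, Denver=164. Sum = 230 + 247 + 84 + 164 = 725.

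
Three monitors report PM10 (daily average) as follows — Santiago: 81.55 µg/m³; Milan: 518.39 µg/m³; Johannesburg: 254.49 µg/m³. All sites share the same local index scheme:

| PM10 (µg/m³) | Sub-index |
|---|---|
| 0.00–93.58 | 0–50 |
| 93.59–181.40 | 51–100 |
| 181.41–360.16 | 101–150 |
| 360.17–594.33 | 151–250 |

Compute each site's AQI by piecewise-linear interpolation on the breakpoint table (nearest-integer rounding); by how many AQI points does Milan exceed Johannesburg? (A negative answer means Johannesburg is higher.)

Santiago: 81.55 ∈ [0.00, 93.58] ↔ index [0, 50].
0 + (81.55−0.00)·(50−0)/(93.58−0.00) = 0 + 81.55·50/93.58 ≈ 43.57, so AQI = 44.
Milan: 518.39 lies in 360.17–594.33, so I_lo=151, I_hi=250, C_lo=360.17, C_hi=594.33.
(250−151)/(594.33−360.17) × (518.39−360.17) + 151 = 99/234.16 × 158.22 + 151 ≈ 217.89 → 218.
Johannesburg: row 181.41–360.16 (AQI 101–150). (150−101)·(254.49−181.41)/(360.16−181.41) + 101 = 49·73.08/178.75 + 101 ≈ 121.03 → 121.
AQIs: Santiago=44, Milan=218, Johannesburg=121. Milan (218) − Johannesburg (121) = 97.

97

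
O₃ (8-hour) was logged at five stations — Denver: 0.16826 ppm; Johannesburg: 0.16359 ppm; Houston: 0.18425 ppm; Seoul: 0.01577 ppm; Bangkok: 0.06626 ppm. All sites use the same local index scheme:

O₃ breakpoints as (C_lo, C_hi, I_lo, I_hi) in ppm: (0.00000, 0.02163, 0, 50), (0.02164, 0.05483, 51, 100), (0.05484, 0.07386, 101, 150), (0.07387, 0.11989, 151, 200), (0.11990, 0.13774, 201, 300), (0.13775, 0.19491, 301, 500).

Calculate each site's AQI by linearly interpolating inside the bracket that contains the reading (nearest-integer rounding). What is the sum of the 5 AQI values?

1427

Denver 0.16826: bracket 0.13775–0.19491 → index 301–500; slope 199/0.05716, offset 0.03051.
AQI = 301 + 199/0.05716·0.03051 ≈ 407.22 ⇒ 407.
Johannesburg: 0.16359 lies in 0.13775–0.19491, so I_lo=301, I_hi=500, C_lo=0.13775, C_hi=0.19491.
(500−301)/(0.19491−0.13775) × (0.16359−0.13775) + 301 = 199/0.05716 × 0.02584 + 301 ≈ 390.96 → 391.
Houston: row 0.13775–0.19491 (AQI 301–500). (500−301)·(0.18425−0.13775)/(0.19491−0.13775) + 301 = 199·0.04650/0.05716 + 301 ≈ 462.89 → 463.
Seoul: 0.01577 lies in 0.00000–0.02163, so I_lo=0, I_hi=50, C_lo=0.00000, C_hi=0.02163.
(50−0)/(0.02163−0.00000) × (0.01577−0.00000) + 0 = 50/0.02163 × 0.01577 + 0 ≈ 36.45 → 36.
Bangkok 0.06626: bracket 0.05484–0.07386 → index 101–150; slope 49/0.01902, offset 0.01142.
AQI = 101 + 49/0.01902·0.01142 ≈ 130.42 ⇒ 130.
AQIs: Denver=407, Johannesburg=391, Houston=463, Seoul=36, Bangkok=130. Sum = 407 + 391 + 463 + 36 + 130 = 1427.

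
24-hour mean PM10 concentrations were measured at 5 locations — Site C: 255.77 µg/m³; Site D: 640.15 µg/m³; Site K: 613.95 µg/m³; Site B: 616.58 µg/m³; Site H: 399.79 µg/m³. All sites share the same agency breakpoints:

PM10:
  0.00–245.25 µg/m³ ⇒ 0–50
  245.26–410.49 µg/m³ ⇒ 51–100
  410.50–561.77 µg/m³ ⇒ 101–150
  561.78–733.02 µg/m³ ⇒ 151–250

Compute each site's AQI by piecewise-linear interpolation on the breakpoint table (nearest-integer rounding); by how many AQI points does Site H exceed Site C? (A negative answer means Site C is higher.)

Site C: 255.77 ∈ [245.26, 410.49] ↔ index [51, 100].
51 + (255.77−245.26)·(100−51)/(410.49−245.26) = 51 + 10.51·49/165.23 ≈ 54.12, so AQI = 54.
Site D: row 561.78–733.02 (AQI 151–250). (250−151)·(640.15−561.78)/(733.02−561.78) + 151 = 99·78.37/171.24 + 151 ≈ 196.31 → 196.
Site K 613.95: bracket 561.78–733.02 → index 151–250; slope 99/171.24, offset 52.17.
AQI = 151 + 99/171.24·52.17 ≈ 181.16 ⇒ 181.
Site B: 616.58 lies in 561.78–733.02, so I_lo=151, I_hi=250, C_lo=561.78, C_hi=733.02.
(250−151)/(733.02−561.78) × (616.58−561.78) + 151 = 99/171.24 × 54.80 + 151 ≈ 182.68 → 183.
Site H 399.79: bracket 245.26–410.49 → index 51–100; slope 49/165.23, offset 154.53.
AQI = 51 + 49/165.23·154.53 ≈ 96.83 ⇒ 97.
AQIs: Site C=54, Site D=196, Site K=181, Site B=183, Site H=97. Site H (97) − Site C (54) = 43.

43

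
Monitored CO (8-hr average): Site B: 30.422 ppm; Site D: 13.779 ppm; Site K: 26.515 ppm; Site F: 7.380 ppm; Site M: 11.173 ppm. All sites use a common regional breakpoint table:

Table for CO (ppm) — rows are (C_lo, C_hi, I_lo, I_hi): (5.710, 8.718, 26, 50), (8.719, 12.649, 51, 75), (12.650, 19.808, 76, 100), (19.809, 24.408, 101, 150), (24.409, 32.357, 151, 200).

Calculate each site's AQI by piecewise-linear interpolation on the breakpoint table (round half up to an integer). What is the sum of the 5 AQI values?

Site B: row 24.409–32.357 (AQI 151–200). (200−151)·(30.422−24.409)/(32.357−24.409) + 151 = 49·6.013/7.948 + 151 ≈ 188.07 → 188.
Site D: row 12.650–19.808 (AQI 76–100). (100−76)·(13.779−12.650)/(19.808−12.650) + 76 = 24·1.129/7.158 + 76 ≈ 79.79 → 80.
Site K: 26.515 lies in 24.409–32.357, so I_lo=151, I_hi=200, C_lo=24.409, C_hi=32.357.
(200−151)/(32.357−24.409) × (26.515−24.409) + 151 = 49/7.948 × 2.106 + 151 ≈ 163.98 → 164.
Site F: row 5.710–8.718 (AQI 26–50). (50−26)·(7.380−5.710)/(8.718−5.710) + 26 = 24·1.670/3.008 + 26 ≈ 39.32 → 39.
Site M: 11.173 ∈ [8.719, 12.649] ↔ index [51, 75].
51 + (11.173−8.719)·(75−51)/(12.649−8.719) = 51 + 2.454·24/3.930 ≈ 65.99, so AQI = 66.
AQIs: Site B=188, Site D=80, Site K=164, Site F=39, Site M=66. Sum = 188 + 80 + 164 + 39 + 66 = 537.

537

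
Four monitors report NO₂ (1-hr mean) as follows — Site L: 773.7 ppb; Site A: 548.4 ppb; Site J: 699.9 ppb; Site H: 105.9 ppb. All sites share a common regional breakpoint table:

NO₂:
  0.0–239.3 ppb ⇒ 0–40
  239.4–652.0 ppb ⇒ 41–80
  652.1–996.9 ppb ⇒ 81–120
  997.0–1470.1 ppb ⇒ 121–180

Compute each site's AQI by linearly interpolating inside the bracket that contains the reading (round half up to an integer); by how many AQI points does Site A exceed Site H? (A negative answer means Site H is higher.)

Site L: 773.7 ∈ [652.1, 996.9] ↔ index [81, 120].
81 + (773.7−652.1)·(120−81)/(996.9−652.1) = 81 + 121.6·39/344.8 ≈ 94.75, so AQI = 95.
Site A: 548.4 ∈ [239.4, 652.0] ↔ index [41, 80].
41 + (548.4−239.4)·(80−41)/(652.0−239.4) = 41 + 309.0·39/412.6 ≈ 70.21, so AQI = 70.
Site J: row 652.1–996.9 (AQI 81–120). (120−81)·(699.9−652.1)/(996.9−652.1) + 81 = 39·47.8/344.8 + 81 ≈ 86.41 → 86.
Site H: row 0.0–239.3 (AQI 0–40). (40−0)·(105.9−0.0)/(239.3−0.0) + 0 = 40·105.9/239.3 + 0 ≈ 17.70 → 18.
AQIs: Site L=95, Site A=70, Site J=86, Site H=18. Site A (70) − Site H (18) = 52.

52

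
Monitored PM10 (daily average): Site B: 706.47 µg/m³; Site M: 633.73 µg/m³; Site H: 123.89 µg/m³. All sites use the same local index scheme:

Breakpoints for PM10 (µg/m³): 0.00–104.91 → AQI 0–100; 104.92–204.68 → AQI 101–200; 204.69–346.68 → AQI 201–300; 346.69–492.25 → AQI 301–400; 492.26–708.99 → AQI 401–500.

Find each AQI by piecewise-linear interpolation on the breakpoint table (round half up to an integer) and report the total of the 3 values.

1085

Site B: row 492.26–708.99 (AQI 401–500). (500−401)·(706.47−492.26)/(708.99−492.26) + 401 = 99·214.21/216.73 + 401 ≈ 498.85 → 499.
Site M 633.73: bracket 492.26–708.99 → index 401–500; slope 99/216.73, offset 141.47.
AQI = 401 + 99/216.73·141.47 ≈ 465.62 ⇒ 466.
Site H: row 104.92–204.68 (AQI 101–200). (200−101)·(123.89−104.92)/(204.68−104.92) + 101 = 99·18.97/99.76 + 101 ≈ 119.83 → 120.
AQIs: Site B=499, Site M=466, Site H=120. Sum = 499 + 466 + 120 = 1085.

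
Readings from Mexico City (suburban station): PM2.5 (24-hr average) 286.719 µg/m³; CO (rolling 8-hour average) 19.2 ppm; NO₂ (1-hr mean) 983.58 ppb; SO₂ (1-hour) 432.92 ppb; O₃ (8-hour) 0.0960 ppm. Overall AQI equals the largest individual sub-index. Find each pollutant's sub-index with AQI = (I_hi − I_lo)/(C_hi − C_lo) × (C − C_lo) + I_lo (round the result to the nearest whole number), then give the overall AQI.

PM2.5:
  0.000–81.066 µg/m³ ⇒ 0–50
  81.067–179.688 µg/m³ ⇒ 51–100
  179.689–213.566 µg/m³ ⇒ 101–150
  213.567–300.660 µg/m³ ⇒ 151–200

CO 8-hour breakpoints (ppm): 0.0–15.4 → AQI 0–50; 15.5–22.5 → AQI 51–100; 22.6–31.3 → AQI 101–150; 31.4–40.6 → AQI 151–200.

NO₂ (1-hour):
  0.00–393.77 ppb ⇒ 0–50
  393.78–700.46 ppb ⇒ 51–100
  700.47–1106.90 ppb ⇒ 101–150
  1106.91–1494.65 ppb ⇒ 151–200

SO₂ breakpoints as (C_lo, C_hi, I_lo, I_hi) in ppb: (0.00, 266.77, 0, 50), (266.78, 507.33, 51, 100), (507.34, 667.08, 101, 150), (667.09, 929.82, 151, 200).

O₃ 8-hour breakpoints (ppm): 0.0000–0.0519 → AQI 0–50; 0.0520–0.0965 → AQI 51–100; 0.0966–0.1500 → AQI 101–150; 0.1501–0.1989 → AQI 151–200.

PM2.5: row 213.567–300.660 (AQI 151–200). (200−151)·(286.719−213.567)/(300.660−213.567) + 151 = 49·73.152/87.093 + 151 ≈ 192.16 → 192.
CO: 19.2 ∈ [15.5, 22.5] ↔ index [51, 100].
51 + (19.2−15.5)·(100−51)/(22.5−15.5) = 51 + 3.7·49/7.0 ≈ 76.90, so AQI = 77.
NO₂: 983.58 ∈ [700.47, 1106.90] ↔ index [101, 150].
101 + (983.58−700.47)·(150−101)/(1106.90−700.47) = 101 + 283.11·49/406.43 ≈ 135.13, so AQI = 135.
SO₂: 432.92 lies in 266.78–507.33, so I_lo=51, I_hi=100, C_lo=266.78, C_hi=507.33.
(100−51)/(507.33−266.78) × (432.92−266.78) + 51 = 49/240.55 × 166.14 + 51 ≈ 84.84 → 85.
O₃: 0.0960 ∈ [0.0520, 0.0965] ↔ index [51, 100].
51 + (0.0960−0.0520)·(100−51)/(0.0965−0.0520) = 51 + 0.0440·49/0.0445 ≈ 99.45, so AQI = 99.
Sub-indices: PM2.5→192, CO→77, NO₂→135, SO₂→85, O₃→99. Overall AQI = max = 192; dominant pollutant is PM2.5.

192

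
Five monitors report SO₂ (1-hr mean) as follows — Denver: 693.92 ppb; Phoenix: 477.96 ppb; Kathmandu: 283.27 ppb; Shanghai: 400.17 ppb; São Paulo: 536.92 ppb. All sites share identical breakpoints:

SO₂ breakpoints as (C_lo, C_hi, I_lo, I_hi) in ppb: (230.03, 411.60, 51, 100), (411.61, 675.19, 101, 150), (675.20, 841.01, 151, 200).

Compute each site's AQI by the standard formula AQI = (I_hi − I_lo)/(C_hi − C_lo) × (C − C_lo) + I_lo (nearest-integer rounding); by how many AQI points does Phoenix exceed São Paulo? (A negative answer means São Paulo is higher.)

Denver: 693.92 lies in 675.20–841.01, so I_lo=151, I_hi=200, C_lo=675.20, C_hi=841.01.
(200−151)/(841.01−675.20) × (693.92−675.20) + 151 = 49/165.81 × 18.72 + 151 ≈ 156.53 → 157.
Phoenix: row 411.61–675.19 (AQI 101–150). (150−101)·(477.96−411.61)/(675.19−411.61) + 101 = 49·66.35/263.58 + 101 ≈ 113.33 → 113.
Kathmandu: 283.27 lies in 230.03–411.60, so I_lo=51, I_hi=100, C_lo=230.03, C_hi=411.60.
(100−51)/(411.60−230.03) × (283.27−230.03) + 51 = 49/181.57 × 53.24 + 51 ≈ 65.37 → 65.
Shanghai: row 230.03–411.60 (AQI 51–100). (100−51)·(400.17−230.03)/(411.60−230.03) + 51 = 49·170.14/181.57 + 51 ≈ 96.92 → 97.
São Paulo: 536.92 ∈ [411.61, 675.19] ↔ index [101, 150].
101 + (536.92−411.61)·(150−101)/(675.19−411.61) = 101 + 125.31·49/263.58 ≈ 124.30, so AQI = 124.
AQIs: Denver=157, Phoenix=113, Kathmandu=65, Shanghai=97, São Paulo=124. Phoenix (113) − São Paulo (124) = -11.

-11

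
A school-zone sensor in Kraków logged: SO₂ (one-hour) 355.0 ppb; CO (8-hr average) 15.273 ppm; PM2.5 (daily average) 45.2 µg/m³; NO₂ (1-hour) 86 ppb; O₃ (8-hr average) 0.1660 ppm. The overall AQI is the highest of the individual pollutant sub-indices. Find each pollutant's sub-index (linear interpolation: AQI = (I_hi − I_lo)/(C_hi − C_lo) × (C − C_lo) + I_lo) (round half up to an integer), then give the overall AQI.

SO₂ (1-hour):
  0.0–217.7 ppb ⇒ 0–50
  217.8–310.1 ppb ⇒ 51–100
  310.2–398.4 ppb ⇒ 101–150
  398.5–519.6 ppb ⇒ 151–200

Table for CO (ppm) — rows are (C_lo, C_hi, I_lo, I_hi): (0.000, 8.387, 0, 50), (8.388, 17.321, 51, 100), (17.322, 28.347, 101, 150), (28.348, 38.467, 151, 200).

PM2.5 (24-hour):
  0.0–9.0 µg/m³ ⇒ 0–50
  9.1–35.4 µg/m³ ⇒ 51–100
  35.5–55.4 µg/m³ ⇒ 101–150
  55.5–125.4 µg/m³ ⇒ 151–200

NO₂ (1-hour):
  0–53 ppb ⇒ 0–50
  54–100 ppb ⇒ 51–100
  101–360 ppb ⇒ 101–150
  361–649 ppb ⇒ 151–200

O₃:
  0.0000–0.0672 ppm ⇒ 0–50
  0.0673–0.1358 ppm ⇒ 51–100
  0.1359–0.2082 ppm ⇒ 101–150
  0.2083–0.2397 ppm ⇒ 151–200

SO₂: 355.0 lies in 310.2–398.4, so I_lo=101, I_hi=150, C_lo=310.2, C_hi=398.4.
(150−101)/(398.4−310.2) × (355.0−310.2) + 101 = 49/88.2 × 44.8 + 101 ≈ 125.89 → 126.
CO: 15.273 ∈ [8.388, 17.321] ↔ index [51, 100].
51 + (15.273−8.388)·(100−51)/(17.321−8.388) = 51 + 6.885·49/8.933 ≈ 88.77, so AQI = 89.
PM2.5 45.2: bracket 35.5–55.4 → index 101–150; slope 49/19.9, offset 9.7.
AQI = 101 + 49/19.9·9.7 ≈ 124.88 ⇒ 125.
NO₂: 86 lies in 54–100, so I_lo=51, I_hi=100, C_lo=54, C_hi=100.
(100−51)/(100−54) × (86−54) + 51 = 49/46 × 32 + 51 ≈ 85.09 → 85.
O₃: 0.1660 ∈ [0.1359, 0.2082] ↔ index [101, 150].
101 + (0.1660−0.1359)·(150−101)/(0.2082−0.1359) = 101 + 0.0301·49/0.0723 ≈ 121.40, so AQI = 121.
Sub-indices: SO₂→126, CO→89, PM2.5→125, NO₂→85, O₃→121. Overall AQI = max = 126; dominant pollutant is SO₂.
AQI 126: Unhealthy for Sensitive Groups.

126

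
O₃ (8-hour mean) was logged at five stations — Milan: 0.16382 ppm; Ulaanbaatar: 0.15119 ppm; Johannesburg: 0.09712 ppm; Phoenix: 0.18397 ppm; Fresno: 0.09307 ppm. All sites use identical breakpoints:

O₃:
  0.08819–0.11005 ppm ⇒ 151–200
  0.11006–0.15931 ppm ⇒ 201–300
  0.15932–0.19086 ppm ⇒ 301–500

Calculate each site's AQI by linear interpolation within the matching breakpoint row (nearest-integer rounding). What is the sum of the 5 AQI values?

Milan: 0.16382 ∈ [0.15932, 0.19086] ↔ index [301, 500].
301 + (0.16382−0.15932)·(500−301)/(0.19086−0.15932) = 301 + 0.00450·199/0.03154 ≈ 329.39, so AQI = 329.
Ulaanbaatar: 0.15119 lies in 0.11006–0.15931, so I_lo=201, I_hi=300, C_lo=0.11006, C_hi=0.15931.
(300−201)/(0.15931−0.11006) × (0.15119−0.11006) + 201 = 99/0.04925 × 0.04113 + 201 ≈ 283.68 → 284.
Johannesburg: 0.09712 ∈ [0.08819, 0.11005] ↔ index [151, 200].
151 + (0.09712−0.08819)·(200−151)/(0.11005−0.08819) = 151 + 0.00893·49/0.02186 ≈ 171.02, so AQI = 171.
Phoenix: 0.18397 lies in 0.15932–0.19086, so I_lo=301, I_hi=500, C_lo=0.15932, C_hi=0.19086.
(500−301)/(0.19086−0.15932) × (0.18397−0.15932) + 301 = 199/0.03154 × 0.02465 + 301 ≈ 456.53 → 457.
Fresno: 0.09307 ∈ [0.08819, 0.11005] ↔ index [151, 200].
151 + (0.09307−0.08819)·(200−151)/(0.11005−0.08819) = 151 + 0.00488·49/0.02186 ≈ 161.94, so AQI = 162.
AQIs: Milan=329, Ulaanbaatar=284, Johannesburg=171, Phoenix=457, Fresno=162. Sum = 329 + 284 + 171 + 457 + 162 = 1403.

1403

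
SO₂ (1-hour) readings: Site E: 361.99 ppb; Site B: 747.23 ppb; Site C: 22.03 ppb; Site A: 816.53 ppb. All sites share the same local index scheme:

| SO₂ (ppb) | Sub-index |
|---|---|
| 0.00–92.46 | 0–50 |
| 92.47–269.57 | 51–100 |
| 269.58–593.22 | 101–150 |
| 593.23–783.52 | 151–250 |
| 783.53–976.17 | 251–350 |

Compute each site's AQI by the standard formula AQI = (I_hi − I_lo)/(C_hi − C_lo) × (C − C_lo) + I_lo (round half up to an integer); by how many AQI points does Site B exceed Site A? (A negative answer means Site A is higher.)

Site E: 361.99 ∈ [269.58, 593.22] ↔ index [101, 150].
101 + (361.99−269.58)·(150−101)/(593.22−269.58) = 101 + 92.41·49/323.64 ≈ 114.99, so AQI = 115.
Site B 747.23: bracket 593.23–783.52 → index 151–250; slope 99/190.29, offset 154.00.
AQI = 151 + 99/190.29·154.00 ≈ 231.12 ⇒ 231.
Site C: 22.03 ∈ [0.00, 92.46] ↔ index [0, 50].
0 + (22.03−0.00)·(50−0)/(92.46−0.00) = 0 + 22.03·50/92.46 ≈ 11.91, so AQI = 12.
Site A 816.53: bracket 783.53–976.17 → index 251–350; slope 99/192.64, offset 33.00.
AQI = 251 + 99/192.64·33.00 ≈ 267.96 ⇒ 268.
AQIs: Site E=115, Site B=231, Site C=12, Site A=268. Site B (231) − Site A (268) = -37.

-37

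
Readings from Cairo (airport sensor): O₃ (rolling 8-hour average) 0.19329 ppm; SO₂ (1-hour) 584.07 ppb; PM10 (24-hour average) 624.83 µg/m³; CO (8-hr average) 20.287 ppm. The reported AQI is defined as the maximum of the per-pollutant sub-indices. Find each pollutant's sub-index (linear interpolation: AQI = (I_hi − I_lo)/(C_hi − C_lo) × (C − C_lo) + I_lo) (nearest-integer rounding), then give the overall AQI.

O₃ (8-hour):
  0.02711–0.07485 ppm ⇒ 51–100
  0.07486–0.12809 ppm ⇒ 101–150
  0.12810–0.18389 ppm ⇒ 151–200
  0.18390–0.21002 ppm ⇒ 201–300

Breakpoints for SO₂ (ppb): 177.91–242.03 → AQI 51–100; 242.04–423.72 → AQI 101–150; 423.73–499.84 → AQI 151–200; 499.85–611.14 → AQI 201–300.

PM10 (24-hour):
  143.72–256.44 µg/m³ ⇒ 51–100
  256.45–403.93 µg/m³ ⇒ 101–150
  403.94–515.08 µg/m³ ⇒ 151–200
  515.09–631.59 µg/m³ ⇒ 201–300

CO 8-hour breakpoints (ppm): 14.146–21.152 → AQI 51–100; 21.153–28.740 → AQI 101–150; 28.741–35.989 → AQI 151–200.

O₃ 0.19329: bracket 0.18390–0.21002 → index 201–300; slope 99/0.02612, offset 0.00939.
AQI = 201 + 99/0.02612·0.00939 ≈ 236.59 ⇒ 237.
SO₂: row 499.85–611.14 (AQI 201–300). (300−201)·(584.07−499.85)/(611.14−499.85) + 201 = 99·84.22/111.29 + 201 ≈ 275.92 → 276.
PM10 624.83: bracket 515.09–631.59 → index 201–300; slope 99/116.50, offset 109.74.
AQI = 201 + 99/116.50·109.74 ≈ 294.26 ⇒ 294.
CO: row 14.146–21.152 (AQI 51–100). (100−51)·(20.287−14.146)/(21.152−14.146) + 51 = 49·6.141/7.006 + 51 ≈ 93.95 → 94.
Sub-indices: O₃→237, SO₂→276, PM10→294, CO→94. Overall AQI = max = 294; dominant pollutant is PM10.
AQI 294: Very Unhealthy.

294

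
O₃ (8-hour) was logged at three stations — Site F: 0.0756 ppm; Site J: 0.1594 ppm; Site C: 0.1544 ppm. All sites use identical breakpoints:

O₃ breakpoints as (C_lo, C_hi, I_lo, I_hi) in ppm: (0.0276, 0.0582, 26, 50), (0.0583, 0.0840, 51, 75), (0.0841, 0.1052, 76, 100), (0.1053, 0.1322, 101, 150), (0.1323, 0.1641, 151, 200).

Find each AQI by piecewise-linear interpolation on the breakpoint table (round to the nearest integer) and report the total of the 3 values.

445

Site F: 0.0756 lies in 0.0583–0.0840, so I_lo=51, I_hi=75, C_lo=0.0583, C_hi=0.0840.
(75−51)/(0.0840−0.0583) × (0.0756−0.0583) + 51 = 24/0.0257 × 0.0173 + 51 ≈ 67.16 → 67.
Site J: 0.1594 ∈ [0.1323, 0.1641] ↔ index [151, 200].
151 + (0.1594−0.1323)·(200−151)/(0.1641−0.1323) = 151 + 0.0271·49/0.0318 ≈ 192.76, so AQI = 193.
Site C: row 0.1323–0.1641 (AQI 151–200). (200−151)·(0.1544−0.1323)/(0.1641−0.1323) + 151 = 49·0.0221/0.0318 + 151 ≈ 185.05 → 185.
AQIs: Site F=67, Site J=193, Site C=185. Sum = 67 + 193 + 185 = 445.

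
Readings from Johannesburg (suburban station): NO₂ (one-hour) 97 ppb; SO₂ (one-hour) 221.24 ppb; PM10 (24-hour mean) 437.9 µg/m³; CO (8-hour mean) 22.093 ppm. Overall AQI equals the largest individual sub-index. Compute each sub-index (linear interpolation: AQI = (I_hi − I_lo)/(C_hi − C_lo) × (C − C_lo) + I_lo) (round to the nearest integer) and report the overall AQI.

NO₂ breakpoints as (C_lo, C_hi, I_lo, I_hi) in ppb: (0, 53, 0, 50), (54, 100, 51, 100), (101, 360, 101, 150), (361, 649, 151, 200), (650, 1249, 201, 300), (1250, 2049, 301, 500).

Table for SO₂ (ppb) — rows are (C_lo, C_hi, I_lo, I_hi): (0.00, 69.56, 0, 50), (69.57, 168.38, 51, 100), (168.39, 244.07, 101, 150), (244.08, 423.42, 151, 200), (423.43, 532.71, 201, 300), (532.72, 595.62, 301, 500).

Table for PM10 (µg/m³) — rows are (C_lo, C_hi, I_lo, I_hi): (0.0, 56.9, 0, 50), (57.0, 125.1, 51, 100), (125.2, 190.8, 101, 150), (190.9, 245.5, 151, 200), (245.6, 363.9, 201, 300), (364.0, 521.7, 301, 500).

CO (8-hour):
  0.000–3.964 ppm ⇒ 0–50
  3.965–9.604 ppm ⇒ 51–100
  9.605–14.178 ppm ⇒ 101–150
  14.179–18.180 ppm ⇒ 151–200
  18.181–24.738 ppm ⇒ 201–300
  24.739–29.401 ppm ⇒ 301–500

NO₂: 97 lies in 54–100, so I_lo=51, I_hi=100, C_lo=54, C_hi=100.
(100−51)/(100−54) × (97−54) + 51 = 49/46 × 43 + 51 ≈ 96.80 → 97.
SO₂: 221.24 ∈ [168.39, 244.07] ↔ index [101, 150].
101 + (221.24−168.39)·(150−101)/(244.07−168.39) = 101 + 52.85·49/75.68 ≈ 135.22, so AQI = 135.
PM10: 437.9 lies in 364.0–521.7, so I_lo=301, I_hi=500, C_lo=364.0, C_hi=521.7.
(500−301)/(521.7−364.0) × (437.9−364.0) + 301 = 199/157.7 × 73.9 + 301 ≈ 394.25 → 394.
CO: 22.093 ∈ [18.181, 24.738] ↔ index [201, 300].
201 + (22.093−18.181)·(300−201)/(24.738−18.181) = 201 + 3.912·99/6.557 ≈ 260.06, so AQI = 260.
Sub-indices: NO₂→97, SO₂→135, PM10→394, CO→260. Overall AQI = max = 394; dominant pollutant is PM10.

394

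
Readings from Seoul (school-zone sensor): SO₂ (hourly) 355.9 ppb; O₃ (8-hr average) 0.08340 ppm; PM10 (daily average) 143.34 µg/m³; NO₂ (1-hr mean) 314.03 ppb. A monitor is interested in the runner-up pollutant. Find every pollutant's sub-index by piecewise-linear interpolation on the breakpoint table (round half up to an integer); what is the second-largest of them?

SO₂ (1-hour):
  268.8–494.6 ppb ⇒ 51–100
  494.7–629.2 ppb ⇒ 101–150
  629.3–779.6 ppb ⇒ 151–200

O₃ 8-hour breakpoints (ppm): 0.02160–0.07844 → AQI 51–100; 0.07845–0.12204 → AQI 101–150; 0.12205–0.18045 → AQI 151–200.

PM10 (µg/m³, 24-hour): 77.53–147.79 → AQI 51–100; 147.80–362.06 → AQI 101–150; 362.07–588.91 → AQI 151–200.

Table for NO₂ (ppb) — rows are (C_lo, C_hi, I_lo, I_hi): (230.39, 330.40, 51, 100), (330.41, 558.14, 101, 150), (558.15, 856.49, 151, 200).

SO₂: 355.9 lies in 268.8–494.6, so I_lo=51, I_hi=100, C_lo=268.8, C_hi=494.6.
(100−51)/(494.6−268.8) × (355.9−268.8) + 51 = 49/225.8 × 87.1 + 51 ≈ 69.90 → 70.
O₃: row 0.07845–0.12204 (AQI 101–150). (150−101)·(0.08340−0.07845)/(0.12204−0.07845) + 101 = 49·0.00495/0.04359 + 101 ≈ 106.56 → 107.
PM10 143.34: bracket 77.53–147.79 → index 51–100; slope 49/70.26, offset 65.81.
AQI = 51 + 49/70.26·65.81 ≈ 96.90 ⇒ 97.
NO₂: 314.03 lies in 230.39–330.40, so I_lo=51, I_hi=100, C_lo=230.39, C_hi=330.40.
(100−51)/(330.40−230.39) × (314.03−230.39) + 51 = 49/100.01 × 83.64 + 51 ≈ 91.98 → 92.
Sub-indices: SO₂→70, O₃→107, PM10→97, NO₂→92. Ranked high→low: 107, 97, 92, 70. Second-highest sub-index = 97.

97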